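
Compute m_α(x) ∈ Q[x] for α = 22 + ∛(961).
m_α(x) = x^3 - 66x^2 + 1452x - 11609

Set β = α - 22 = ∛(961), so β^3 = 961. Then (α - 22)^3 - 961 = 0, i.e. α is a root of g(x) = (x - 22)^3 - 961 = x^3 - 66x^2 + 1452x - 11609. Since g(x) = h(x - 22) where h(x) = x^3 - 961, and h is irreducible over Q (because 961 is not a perfect cube, so h has no rational root, and a monic cubic with no rational root is irreducible), g is also irreducible (irreducibility is preserved under the substitution x → x - 22). Hence m_α(x) = x^3 - 66x^2 + 1452x - 11609.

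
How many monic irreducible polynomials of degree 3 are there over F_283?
There are 7554968 monic irreducible polynomials of degree 3 over F_283

Each element of F_{283^3} that lies in no proper subfield is a root of exactly one monic irreducible of degree 3 over F_283, and each such polynomial has 3 distinct roots in F_{283^3}. By Möbius inversion the count is N_283(3) = (1/3) Σ_{d|3} μ(3/d) · 283^d = (1/3)(μ(3)·283^1 + μ(1)·283^3) = 22664904/3 = 7554968.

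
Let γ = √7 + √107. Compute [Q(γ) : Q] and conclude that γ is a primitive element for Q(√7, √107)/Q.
[Q(γ) : Q] = 4 (equivalently, Q(γ) = Q(√7, √107))

Obviously Q(γ) ⊆ Q(√7, √107), and [Q(√7, √107):Q] = 4 (since 7, 107 are distinct squarefree integers > 1 with 749 not a perfect square). To show equality we compute the minimal polynomial of γ. From γ = √7 + √107: γ^2 = 7 + 2√(749) + 107 = 114 + 2√(749), so γ^2 - 114 = 2√(749); squaring, (γ^2 - 114)^2 = 4·749, i.e. γ^4 - 228γ^2 + 12996 - 2996 = 0, i.e. γ^4 - 228γ^2 + 10000 = 0. So γ is a root of x^4 - 228x^2 + 10000. This polynomial is irreducible over Q: it has no rational root (each ±√7 ± √107 is irrational), and any factorization into two quadratics over Q would force √(749) ∈ Q (pairing opposite roots) or √7, √107 ∈ Q (other pairings), all impossible. Hence [Q(γ):Q] = 4 = [Q(√7, √107):Q], so Q(γ) = Q(√7, √107).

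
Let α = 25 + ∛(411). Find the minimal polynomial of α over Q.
m_α(x) = x^3 - 75x^2 + 1875x - 16036

Set β = α - 25 = ∛(411), so β^3 = 411. Then (α - 25)^3 - 411 = 0, i.e. α is a root of g(x) = (x - 25)^3 - 411 = x^3 - 75x^2 + 1875x - 16036. Since g(x) = h(x - 25) where h(x) = x^3 - 411, and h is irreducible over Q (because 411 is not a perfect cube, so h has no rational root, and a monic cubic with no rational root is irreducible), g is also irreducible (irreducibility is preserved under the substitution x → x - 25). Hence m_α(x) = x^3 - 75x^2 + 1875x - 16036.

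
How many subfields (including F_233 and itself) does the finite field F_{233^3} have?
F_{233^3} has 2 subfields

The subfields of F_{p^n} are exactly the fields F_{p^d} for d | n (each is the fixed field of the unique index-d subgroup of Gal(F_{p^n}/F_p) ≅ Z/nZ). The divisors of n = 3 are {1, 3}, giving 2 subfields: F_{233^1}, F_{233^3}.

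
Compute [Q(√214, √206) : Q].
[Q(√214, √206) : Q] = 4

[Q(√214):Q] = 2 (min poly x^2 - 214, irreducible since 214 is squarefree > 1). For the top step, suppose √206 ∈ Q(√214), say √206 = c + d√214 with c, d ∈ Q. Squaring: 206 = c^2 + 214d^2 + 2cd√214. Since √214 ∉ Q this forces 2cd = 0. If d = 0 then √206 = c ∈ Q, contradicting 206 squarefree > 1. If c = 0 then 206 = 214d^2, so 214·206 = (214d)^2 is a perfect square in Q — but 214·206 = 44084 is not a perfect square (since 214 and 206 are distinct squarefree integers). Contradiction. Hence √206 ∉ Q(√214), so x^2 - 206 stays irreducible over Q(√214) and [Q(√214, √206) : Q(√214)] = 2. By the tower law, [Q(√214, √206) : Q] = 2 · 2 = 4.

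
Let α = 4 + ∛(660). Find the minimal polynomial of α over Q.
m_α(x) = x^3 - 12x^2 + 48x - 724

Set β = α - 4 = ∛(660), so β^3 = 660. Then (α - 4)^3 - 660 = 0, i.e. α is a root of g(x) = (x - 4)^3 - 660 = x^3 - 12x^2 + 48x - 724. Since g(x) = h(x - 4) where h(x) = x^3 - 660, and h is irreducible over Q (because 660 is not a perfect cube, so h has no rational root, and a monic cubic with no rational root is irreducible), g is also irreducible (irreducibility is preserved under the substitution x → x - 4). Hence m_α(x) = x^3 - 12x^2 + 48x - 724.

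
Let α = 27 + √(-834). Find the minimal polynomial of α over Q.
m_α(x) = x^2 - 54x + 1563

From α - 27 = √(-834), squaring gives (α - 27)^2 = -834, i.e. α^2 - 54α + 729 = -834, so α^2 - 54α + 1563 = 0. The discriminant of x^2 - 54x + 1563 is (-54)^2 - 4·(1563) = 2916 - 6252 = -3336, and 4·(-834) is not a perfect square in Q since -834 is squarefree and ≠ 1. Hence x^2 - 54x + 1563 is irreducible over Q and is the minimal polynomial of α.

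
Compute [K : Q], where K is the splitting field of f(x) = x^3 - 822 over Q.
[K : Q] = 6

The roots of x^3 - 822 are ∛822, ω∛822, ω^2∛822 where ω = e^(2πi/3) is a primitive cube root of unity, so K = Q(∛822, ω). Now [Q(∛822):Q] = 3 (since 822 is not a perfect cube, x^3 - 822 is irreducible) and [Q(ω):Q] = 2. Both 2 and 3 divide [K:Q], and [K:Q] ≤ 3·2 = 6, so [K:Q] = 6. (Equivalently: Q(∛822) ⊂ R but ω ∉ R, so [K : Q(∛822)] = 2.)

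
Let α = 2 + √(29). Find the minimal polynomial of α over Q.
m_α(x) = x^2 - 4x - 25

From α - 2 = √(29), squaring gives (α - 2)^2 = 29, i.e. α^2 - 4α + 4 = 29, so α^2 - 4α - 25 = 0. The discriminant of x^2 - 4x - 25 is (-4)^2 - 4·(-25) = 16 + 100 = 116, and 4·(29) is not a perfect square in Q since 29 is squarefree and ≠ 1. Hence x^2 - 4x - 25 is irreducible over Q and is the minimal polynomial of α.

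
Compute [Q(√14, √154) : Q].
[Q(√14, √154) : Q] = 4

[Q(√14):Q] = 2 (min poly x^2 - 14, irreducible since 14 is squarefree > 1). For the top step, suppose √154 ∈ Q(√14), say √154 = c + d√14 with c, d ∈ Q. Squaring: 154 = c^2 + 14d^2 + 2cd√14. Since √14 ∉ Q this forces 2cd = 0. If d = 0 then √154 = c ∈ Q, contradicting 154 squarefree > 1. If c = 0 then 154 = 14d^2, so 14·154 = (14d)^2 is a perfect square in Q — but 14·154 = 2156 is not a perfect square (since 14 and 154 are distinct squarefree integers). Contradiction. Hence √154 ∉ Q(√14), so x^2 - 154 stays irreducible over Q(√14) and [Q(√14, √154) : Q(√14)] = 2. By the tower law, [Q(√14, √154) : Q] = 2 · 2 = 4.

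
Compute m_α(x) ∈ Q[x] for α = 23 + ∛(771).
m_α(x) = x^3 - 69x^2 + 1587x - 12938

Set β = α - 23 = ∛(771), so β^3 = 771. Then (α - 23)^3 - 771 = 0, i.e. α is a root of g(x) = (x - 23)^3 - 771 = x^3 - 69x^2 + 1587x - 12938. Since g(x) = h(x - 23) where h(x) = x^3 - 771, and h is irreducible over Q (because 771 is not a perfect cube, so h has no rational root, and a monic cubic with no rational root is irreducible), g is also irreducible (irreducibility is preserved under the substitution x → x - 23). Hence m_α(x) = x^3 - 69x^2 + 1587x - 12938.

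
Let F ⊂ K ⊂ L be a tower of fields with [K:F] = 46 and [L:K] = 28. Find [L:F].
[L:F] = 1288

The tower law says that for any tower of field extensions F ⊂ K ⊂ L with finite degrees, [L:F] = [L:K] · [K:F]. Here this gives [L:F] = 28 · 46 = 1288.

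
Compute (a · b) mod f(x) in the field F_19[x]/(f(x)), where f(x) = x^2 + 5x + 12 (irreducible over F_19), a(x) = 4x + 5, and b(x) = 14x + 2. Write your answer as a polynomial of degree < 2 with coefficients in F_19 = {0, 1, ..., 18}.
a · b ≡ 7x + 3 (mod f(x))

Multiply in F_19[x]: a(x)·b(x) = (4x + 5)·(14x + 2) = 18x^2 + 2x + 10. This has degree ≥ 2, so divide by f(x) over F_19: 18x^2 + 2x + 10 = (18)·(x^2 + 5x + 12) + (7x + 3). Hence a·b ≡ 7x + 3 (mod f). (F_19[x]/(f) is a field with 19^2 = 361 elements since f is irreducible of degree 2.)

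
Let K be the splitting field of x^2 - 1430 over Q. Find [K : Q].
[K : Q] = 2

f(x) = x^2 - 1430 factors as (x - √1430)(x + √1430). The splitting field is K = Q(√1430). Since 1430 is squarefree and > 1, it is not a perfect square, so x^2 - 1430 is irreducible over Q and [Q(√1430) : Q] = 2. Hence [K : Q] = 2.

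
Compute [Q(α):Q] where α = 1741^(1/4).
[Q(α):Q] = 4

α is a root of x^4 - 1741. By Eisenstein's criterion at the prime p = 1741 (which divides the constant term 1741 but p^2 = 3031081 does not, since 1741 is squarefree), x^4 - 1741 is irreducible over Q. Hence [Q(α):Q] = 4.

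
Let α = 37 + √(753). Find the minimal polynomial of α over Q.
m_α(x) = x^2 - 74x + 616

From α - 37 = √(753), squaring gives (α - 37)^2 = 753, i.e. α^2 - 74α + 1369 = 753, so α^2 - 74α + 616 = 0. The discriminant of x^2 - 74x + 616 is (-74)^2 - 4·(616) = 5476 - 2464 = 3012, and 4·(753) is not a perfect square in Q since 753 is squarefree and ≠ 1. Hence x^2 - 74x + 616 is irreducible over Q and is the minimal polynomial of α.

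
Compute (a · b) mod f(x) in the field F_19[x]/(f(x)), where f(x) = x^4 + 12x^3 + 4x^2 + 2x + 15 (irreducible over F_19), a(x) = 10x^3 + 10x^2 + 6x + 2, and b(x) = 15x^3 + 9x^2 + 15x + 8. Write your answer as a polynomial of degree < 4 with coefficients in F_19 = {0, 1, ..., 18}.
a · b ≡ 10x^3 + 9x^2 + 11x + 1 (mod f(x))

Multiply in F_19[x]: a(x)·b(x) = (10x^3 + 10x^2 + 6x + 2)·(15x^3 + 9x^2 + 15x + 8) = 17x^6 + 12x^5 + 7x^4 + 10x^3 + 17x^2 + 2x + 16. This has degree ≥ 4, so divide by f(x) over F_19: 17x^6 + 12x^5 + 7x^4 + 10x^3 + 17x^2 + 2x + 16 = (17x^2 + 17x + 1)·(x^4 + 12x^3 + 4x^2 + 2x + 15) + (10x^3 + 9x^2 + 11x + 1). Hence a·b ≡ 10x^3 + 9x^2 + 11x + 1 (mod f). (F_19[x]/(f) is a field with 19^4 = 130321 elements since f is irreducible of degree 4.)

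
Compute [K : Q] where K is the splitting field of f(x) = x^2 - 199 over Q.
[K : Q] = 2

f(x) = x^2 - 199 factors as (x - √199)(x + √199). The splitting field is K = Q(√199). Since 199 is squarefree and > 1, it is not a perfect square, so x^2 - 199 is irreducible over Q and [Q(√199) : Q] = 2. Hence [K : Q] = 2.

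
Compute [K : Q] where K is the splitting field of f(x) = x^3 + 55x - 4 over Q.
[K : Q] = 6

By the rational root test, any rational root of the monic integer polynomial f(x) = x^3 + 55x - 4 must be an integer dividing the constant term -4, i.e. one of ±{1, 2, 4}. Evaluating: f(1) = 52, f(-1) = -60, f(2) = 114, f(-2) = -122, f(4) = 280, f(-4) = -288; none is 0, so f has no rational root and is therefore irreducible over Q (a cubic with no linear factor over a field is irreducible). For an irreducible cubic, the Galois group is A_3 or S_3 according as the discriminant disc(f) = -4a^3 - 27b^2 = -4·(55)^3 - 27·(-4)^2 = -665932 is or is not a square in Q. Here disc(f) = -665932 is not a perfect square in Q, so the Galois group of f over Q is not contained in A_3 and must be all of S_3. The splitting field has degree |S_3| = 6 over Q, so [K : Q] = 6.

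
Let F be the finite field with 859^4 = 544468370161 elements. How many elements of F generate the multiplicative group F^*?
There are φ(544468370160) = 118093086720 primitive elements

F_q^* is cyclic of order q - 1 = 544468370160. A cyclic group of order m has exactly φ(m) generators. Here m = 544468370160 = 2^4 · 3 · 5 · 11 · 13 · 43 · 137 · 2693, so the number of primitive elements is φ(544468370160) = 118093086720.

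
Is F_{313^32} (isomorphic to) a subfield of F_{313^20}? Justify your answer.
No: F_{313^32} is not a subfield of F_{313^20}

F_{p^m} embeds in F_{p^n} iff m | n. Here 32 ∤ 20 (since 20 = 0·32 + 20 with remainder 20 ≠ 0), so F_{313^32} is not a subfield of F_{313^20}. Equivalently: if it were, the tower law would give 32 = [F_{313^32}:F_313] dividing [F_{313^20}:F_313] = 20, contradiction.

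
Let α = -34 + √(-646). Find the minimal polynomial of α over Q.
m_α(x) = x^2 + 68x + 1802

From α + 34 = √(-646), squaring gives (α + 34)^2 = -646, i.e. α^2 + 68α + 1156 = -646, so α^2 + 68α + 1802 = 0. The discriminant of x^2 + 68x + 1802 is (68)^2 - 4·(1802) = 4624 - 7208 = -2584, and 4·(-646) is not a perfect square in Q since -646 is squarefree and ≠ 1. Hence x^2 + 68x + 1802 is irreducible over Q and is the minimal polynomial of α.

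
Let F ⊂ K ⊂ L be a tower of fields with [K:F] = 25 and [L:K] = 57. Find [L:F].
[L:F] = 1425

The tower law says that for any tower of field extensions F ⊂ K ⊂ L with finite degrees, [L:F] = [L:K] · [K:F]. Here this gives [L:F] = 57 · 25 = 1425.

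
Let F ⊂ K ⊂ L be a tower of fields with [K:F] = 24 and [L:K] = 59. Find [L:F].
[L:F] = 1416

The tower law says that for any tower of field extensions F ⊂ K ⊂ L with finite degrees, [L:F] = [L:K] · [K:F]. Here this gives [L:F] = 59 · 24 = 1416.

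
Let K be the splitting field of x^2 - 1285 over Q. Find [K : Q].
[K : Q] = 2

f(x) = x^2 - 1285 factors as (x - √1285)(x + √1285). The splitting field is K = Q(√1285). Since 1285 is squarefree and > 1, it is not a perfect square, so x^2 - 1285 is irreducible over Q and [Q(√1285) : Q] = 2. Hence [K : Q] = 2.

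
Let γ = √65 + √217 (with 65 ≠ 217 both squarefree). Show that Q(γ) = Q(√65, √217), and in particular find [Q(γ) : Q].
[Q(γ) : Q] = 4 (equivalently, Q(γ) = Q(√65, √217))

Obviously Q(γ) ⊆ Q(√65, √217), and [Q(√65, √217):Q] = 4 (since 65, 217 are distinct squarefree integers > 1 with 14105 not a perfect square). To show equality we compute the minimal polynomial of γ. From γ = √65 + √217: γ^2 = 65 + 2√(14105) + 217 = 282 + 2√(14105), so γ^2 - 282 = 2√(14105); squaring, (γ^2 - 282)^2 = 4·14105, i.e. γ^4 - 564γ^2 + 79524 - 56420 = 0, i.e. γ^4 - 564γ^2 + 23104 = 0. So γ is a root of x^4 - 564x^2 + 23104. This polynomial is irreducible over Q: it has no rational root (each ±√65 ± √217 is irrational), and any factorization into two quadratics over Q would force √(14105) ∈ Q (pairing opposite roots) or √65, √217 ∈ Q (other pairings), all impossible. Hence [Q(γ):Q] = 4 = [Q(√65, √217):Q], so Q(γ) = Q(√65, √217).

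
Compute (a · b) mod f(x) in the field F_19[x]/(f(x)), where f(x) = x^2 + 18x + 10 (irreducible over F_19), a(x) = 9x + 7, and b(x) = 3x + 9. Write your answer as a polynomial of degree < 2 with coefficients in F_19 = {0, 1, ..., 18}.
a · b ≡ 15x + 2 (mod f(x))

Multiply in F_19[x]: a(x)·b(x) = (9x + 7)·(3x + 9) = 8x^2 + 7x + 6. This has degree ≥ 2, so divide by f(x) over F_19: 8x^2 + 7x + 6 = (8)·(x^2 + 18x + 10) + (15x + 2). Hence a·b ≡ 15x + 2 (mod f). (F_19[x]/(f) is a field with 19^2 = 361 elements since f is irreducible of degree 2.)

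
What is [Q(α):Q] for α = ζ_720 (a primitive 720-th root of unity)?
[Q(α):Q] = 192

The minimal polynomial of ζ_720 over Q is the 720-th cyclotomic polynomial Φ_720(x), which is irreducible over Q and has degree φ(720) = 192. Hence [Q(α):Q] = φ(720) = 192.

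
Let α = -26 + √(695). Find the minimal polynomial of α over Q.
m_α(x) = x^2 + 52x - 19

From α + 26 = √(695), squaring gives (α + 26)^2 = 695, i.e. α^2 + 52α + 676 = 695, so α^2 + 52α - 19 = 0. The discriminant of x^2 + 52x - 19 is (52)^2 - 4·(-19) = 2704 + 76 = 2780, and 4·(695) is not a perfect square in Q since 695 is squarefree and ≠ 1. Hence x^2 + 52x - 19 is irreducible over Q and is the minimal polynomial of α.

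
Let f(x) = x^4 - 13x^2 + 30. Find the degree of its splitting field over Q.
[K : Q] = 4

Solving the quadratic in x^2: x^2 = (13 ± √(13^2 - 4·30))/2 = (13 ± √49)/2 = (13 ± 7)/2, giving x^2 = 10 or x^2 = 3. So f(x) = (x^2 - 10)(x^2 - 3) and the roots of f are ±√10, ±√3. Hence the splitting field is K = Q(√10, √3). Since 10 and 3 are distinct squarefree integers > 1, their product 30 is not a perfect square, so √3 ∉ Q(√10). By the tower law [K:Q] = [Q(√10,√3):Q(√10)] · [Q(√10):Q] = 2 · 2 = 4.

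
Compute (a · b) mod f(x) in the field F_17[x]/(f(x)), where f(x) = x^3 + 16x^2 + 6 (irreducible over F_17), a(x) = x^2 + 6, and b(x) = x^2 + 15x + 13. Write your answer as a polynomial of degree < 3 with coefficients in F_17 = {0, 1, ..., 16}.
a · b ≡ x^2 + 16x + 16 (mod f(x))

Multiply in F_17[x]: a(x)·b(x) = (x^2 + 6)·(x^2 + 15x + 13) = x^4 + 15x^3 + 2x^2 + 5x + 10. This has degree ≥ 3, so divide by f(x) over F_17: x^4 + 15x^3 + 2x^2 + 5x + 10 = (x + 16)·(x^3 + 16x^2 + 6) + (x^2 + 16x + 16). Hence a·b ≡ x^2 + 16x + 16 (mod f). (F_17[x]/(f) is a field with 17^3 = 4913 elements since f is irreducible of degree 3.)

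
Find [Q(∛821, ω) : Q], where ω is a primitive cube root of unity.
[Q(∛821, ω) : Q] = 6

[Q(∛821):Q] = 3 (min poly x^3 - 821, irreducible since 821 is not a perfect cube). [Q(ω):Q] = 2 (min poly x^2 + x + 1). Since Q(∛821) ⊂ R and ω ∉ R, we have ω ∉ Q(∛821), so x^2 + x + 1 remains irreducible over Q(∛821) and [Q(∛821, ω) : Q(∛821)] = 2. By the tower law, [Q(∛821, ω) : Q] = 3 · 2 = 6. (In fact Q(∛821, ω) is the splitting field of x^3 - 821 over Q.)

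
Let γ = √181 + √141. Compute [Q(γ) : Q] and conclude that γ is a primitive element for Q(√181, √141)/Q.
[Q(γ) : Q] = 4 (equivalently, Q(γ) = Q(√181, √141))

Obviously Q(γ) ⊆ Q(√181, √141), and [Q(√181, √141):Q] = 4 (since 181, 141 are distinct squarefree integers > 1 with 25521 not a perfect square). To show equality we compute the minimal polynomial of γ. From γ = √181 + √141: γ^2 = 181 + 2√(25521) + 141 = 322 + 2√(25521), so γ^2 - 322 = 2√(25521); squaring, (γ^2 - 322)^2 = 4·25521, i.e. γ^4 - 644γ^2 + 103684 - 102084 = 0, i.e. γ^4 - 644γ^2 + 1600 = 0. So γ is a root of x^4 - 644x^2 + 1600. This polynomial is irreducible over Q: it has no rational root (each ±√181 ± √141 is irrational), and any factorization into two quadratics over Q would force √(25521) ∈ Q (pairing opposite roots) or √181, √141 ∈ Q (other pairings), all impossible. Hence [Q(γ):Q] = 4 = [Q(√181, √141):Q], so Q(γ) = Q(√181, √141).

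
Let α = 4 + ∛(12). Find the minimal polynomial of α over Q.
m_α(x) = x^3 - 12x^2 + 48x - 76

Set β = α - 4 = ∛(12), so β^3 = 12. Then (α - 4)^3 - 12 = 0, i.e. α is a root of g(x) = (x - 4)^3 - 12 = x^3 - 12x^2 + 48x - 76. Since g(x) = h(x - 4) where h(x) = x^3 - 12, and h is irreducible over Q (because 12 is not a perfect cube, so h has no rational root, and a monic cubic with no rational root is irreducible), g is also irreducible (irreducibility is preserved under the substitution x → x - 4). Hence m_α(x) = x^3 - 12x^2 + 48x - 76.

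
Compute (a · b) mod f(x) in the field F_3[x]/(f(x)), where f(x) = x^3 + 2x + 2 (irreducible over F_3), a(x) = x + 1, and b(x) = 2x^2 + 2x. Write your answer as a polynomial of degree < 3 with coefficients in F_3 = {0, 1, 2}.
a · b ≡ x^2 + x + 2 (mod f(x))

Multiply in F_3[x]: a(x)·b(x) = (x + 1)·(2x^2 + 2x) = 2x^3 + x^2 + 2x. This has degree ≥ 3, so divide by f(x) over F_3: 2x^3 + x^2 + 2x = (2)·(x^3 + 2x + 2) + (x^2 + x + 2). Hence a·b ≡ x^2 + x + 2 (mod f). (F_3[x]/(f) is a field with 3^3 = 27 elements since f is irreducible of degree 3.)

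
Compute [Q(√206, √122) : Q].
[Q(√206, √122) : Q] = 4

[Q(√206):Q] = 2 (min poly x^2 - 206, irreducible since 206 is squarefree > 1). For the top step, suppose √122 ∈ Q(√206), say √122 = c + d√206 with c, d ∈ Q. Squaring: 122 = c^2 + 206d^2 + 2cd√206. Since √206 ∉ Q this forces 2cd = 0. If d = 0 then √122 = c ∈ Q, contradicting 122 squarefree > 1. If c = 0 then 122 = 206d^2, so 206·122 = (206d)^2 is a perfect square in Q — but 206·122 = 25132 is not a perfect square (since 206 and 122 are distinct squarefree integers). Contradiction. Hence √122 ∉ Q(√206), so x^2 - 122 stays irreducible over Q(√206) and [Q(√206, √122) : Q(√206)] = 2. By the tower law, [Q(√206, √122) : Q] = 2 · 2 = 4.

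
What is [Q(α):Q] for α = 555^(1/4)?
[Q(α):Q] = 4

α is a root of x^4 - 555. By Eisenstein's criterion at the prime p = 3 (which divides the constant term 555 but p^2 = 9 does not, since 555 is squarefree), x^4 - 555 is irreducible over Q. Hence [Q(α):Q] = 4.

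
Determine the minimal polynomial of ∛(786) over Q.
m_α(x) = x^3 - 786

α satisfies α^3 = 786, so x^3 - 786 annihilates α. By the rational root test, a rational root p/q (in lowest terms) of x^3 - 786 would satisfy p^3 = 786 q^3, forcing q = 1 and p^3 = 786; but 786 is not a perfect cube, contradiction. A monic cubic over Q with no rational root is irreducible (any nontrivial factorization would include a linear factor). Hence x^3 - 786 is the minimal polynomial of α, and in particular [Q(α):Q] = 3.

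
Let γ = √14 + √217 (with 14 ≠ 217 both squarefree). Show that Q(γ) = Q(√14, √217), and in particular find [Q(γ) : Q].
[Q(γ) : Q] = 4 (equivalently, Q(γ) = Q(√14, √217))

Obviously Q(γ) ⊆ Q(√14, √217), and [Q(√14, √217):Q] = 4 (since 14, 217 are distinct squarefree integers > 1 with 3038 not a perfect square). To show equality we compute the minimal polynomial of γ. From γ = √14 + √217: γ^2 = 14 + 2√(3038) + 217 = 231 + 2√(3038), so γ^2 - 231 = 2√(3038); squaring, (γ^2 - 231)^2 = 4·3038, i.e. γ^4 - 462γ^2 + 53361 - 12152 = 0, i.e. γ^4 - 462γ^2 + 41209 = 0. So γ is a root of x^4 - 462x^2 + 41209. This polynomial is irreducible over Q: it has no rational root (each ±√14 ± √217 is irrational), and any factorization into two quadratics over Q would force √(3038) ∈ Q (pairing opposite roots) or √14, √217 ∈ Q (other pairings), all impossible. Hence [Q(γ):Q] = 4 = [Q(√14, √217):Q], so Q(γ) = Q(√14, √217).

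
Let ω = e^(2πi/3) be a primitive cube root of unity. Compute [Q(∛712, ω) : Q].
[Q(∛712, ω) : Q] = 6

[Q(∛712):Q] = 3 (min poly x^3 - 712, irreducible since 712 is not a perfect cube). [Q(ω):Q] = 2 (min poly x^2 + x + 1). Since Q(∛712) ⊂ R and ω ∉ R, we have ω ∉ Q(∛712), so x^2 + x + 1 remains irreducible over Q(∛712) and [Q(∛712, ω) : Q(∛712)] = 2. By the tower law, [Q(∛712, ω) : Q] = 3 · 2 = 6. (In fact Q(∛712, ω) is the splitting field of x^3 - 712 over Q.)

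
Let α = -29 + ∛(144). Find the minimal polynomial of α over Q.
m_α(x) = x^3 + 87x^2 + 2523x + 24245

Set β = α + 29 = ∛(144), so β^3 = 144. Then (α + 29)^3 - 144 = 0, i.e. α is a root of g(x) = (x + 29)^3 - 144 = x^3 + 87x^2 + 2523x + 24245. Since g(x) = h(x + 29) where h(x) = x^3 - 144, and h is irreducible over Q (because 144 is not a perfect cube, so h has no rational root, and a monic cubic with no rational root is irreducible), g is also irreducible (irreducibility is preserved under the substitution x → x + 29). Hence m_α(x) = x^3 + 87x^2 + 2523x + 24245.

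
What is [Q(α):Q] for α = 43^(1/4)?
[Q(α):Q] = 4

α is a root of x^4 - 43. By Eisenstein's criterion at the prime p = 43 (which divides the constant term 43 but p^2 = 1849 does not, since 43 is squarefree), x^4 - 43 is irreducible over Q. Hence [Q(α):Q] = 4.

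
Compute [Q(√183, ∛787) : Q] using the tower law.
[Q(√183, ∛787) : Q] = 6

Let L = Q(√183, ∛787). Since Q(√183) ⊂ L and [Q(√183):Q] = 2, the tower law gives 2 | [L:Q]. Likewise Q(∛787) ⊂ L with [Q(∛787):Q] = 3 (because 787 is not a perfect cube), so 3 | [L:Q]. As gcd(2,3) = 1, [L:Q] is divisible by 6. Conversely L is generated over Q by √183 and ∛787, so [L:Q] ≤ 2·3 = 6. Therefore [Q(√183, ∛787) : Q] = 6.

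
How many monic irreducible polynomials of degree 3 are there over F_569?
There are 61406480 monic irreducible polynomials of degree 3 over F_569

Each element of F_{569^3} that lies in no proper subfield is a root of exactly one monic irreducible of degree 3 over F_569, and each such polynomial has 3 distinct roots in F_{569^3}. By Möbius inversion the count is N_569(3) = (1/3) Σ_{d|3} μ(3/d) · 569^d = (1/3)(μ(3)·569^1 + μ(1)·569^3) = 184219440/3 = 61406480.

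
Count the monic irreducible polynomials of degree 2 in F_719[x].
There are 258121 monic irreducible polynomials of degree 2 over F_719

Each element of F_{719^2} that lies in no proper subfield is a root of exactly one monic irreducible of degree 2 over F_719, and each such polynomial has 2 distinct roots in F_{719^2}. By Möbius inversion the count is N_719(2) = (1/2) Σ_{d|2} μ(2/d) · 719^d = (1/2)(μ(2)·719^1 + μ(1)·719^2) = 516242/2 = 258121.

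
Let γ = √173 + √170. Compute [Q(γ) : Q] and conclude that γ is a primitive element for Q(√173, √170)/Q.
[Q(γ) : Q] = 4 (equivalently, Q(γ) = Q(√173, √170))

Obviously Q(γ) ⊆ Q(√173, √170), and [Q(√173, √170):Q] = 4 (since 173, 170 are distinct squarefree integers > 1 with 29410 not a perfect square). To show equality we compute the minimal polynomial of γ. From γ = √173 + √170: γ^2 = 173 + 2√(29410) + 170 = 343 + 2√(29410), so γ^2 - 343 = 2√(29410); squaring, (γ^2 - 343)^2 = 4·29410, i.e. γ^4 - 686γ^2 + 117649 - 117640 = 0, i.e. γ^4 - 686γ^2 + 9 = 0. So γ is a root of x^4 - 686x^2 + 9. This polynomial is irreducible over Q: it has no rational root (each ±√173 ± √170 is irrational), and any factorization into two quadratics over Q would force √(29410) ∈ Q (pairing opposite roots) or √173, √170 ∈ Q (other pairings), all impossible. Hence [Q(γ):Q] = 4 = [Q(√173, √170):Q], so Q(γ) = Q(√173, √170).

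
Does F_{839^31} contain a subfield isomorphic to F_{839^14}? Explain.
No: F_{839^14} is not a subfield of F_{839^31}

F_{p^m} embeds in F_{p^n} iff m | n. Here 14 ∤ 31 (since 31 = 2·14 + 3 with remainder 3 ≠ 0), so F_{839^14} is not a subfield of F_{839^31}. Equivalently: if it were, the tower law would give 14 = [F_{839^14}:F_839] dividing [F_{839^31}:F_839] = 31, contradiction.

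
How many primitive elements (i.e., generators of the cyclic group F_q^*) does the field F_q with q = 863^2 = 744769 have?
There are φ(744768) = 247680 primitive elements

F_q^* is cyclic of order q - 1 = 744768. A cyclic group of order m has exactly φ(m) generators. Here m = 744768 = 2^6 · 3^3 · 431, so the number of primitive elements is φ(744768) = 247680.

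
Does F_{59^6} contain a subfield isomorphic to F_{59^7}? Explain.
No: F_{59^7} is not a subfield of F_{59^6}

F_{p^m} embeds in F_{p^n} iff m | n. Here 7 ∤ 6 (since 6 = 0·7 + 6 with remainder 6 ≠ 0), so F_{59^7} is not a subfield of F_{59^6}. Equivalently: if it were, the tower law would give 7 = [F_{59^7}:F_59] dividing [F_{59^6}:F_59] = 6, contradiction.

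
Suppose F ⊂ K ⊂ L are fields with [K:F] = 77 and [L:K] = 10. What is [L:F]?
[L:F] = 770

The tower law says that for any tower of field extensions F ⊂ K ⊂ L with finite degrees, [L:F] = [L:K] · [K:F]. Here this gives [L:F] = 10 · 77 = 770.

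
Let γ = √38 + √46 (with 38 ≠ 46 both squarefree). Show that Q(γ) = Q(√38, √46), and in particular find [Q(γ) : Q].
[Q(γ) : Q] = 4 (equivalently, Q(γ) = Q(√38, √46))

Obviously Q(γ) ⊆ Q(√38, √46), and [Q(√38, √46):Q] = 4 (since 38, 46 are distinct squarefree integers > 1 with 1748 not a perfect square). To show equality we compute the minimal polynomial of γ. From γ = √38 + √46: γ^2 = 38 + 2√(1748) + 46 = 84 + 2√(1748), so γ^2 - 84 = 2√(1748); squaring, (γ^2 - 84)^2 = 4·1748, i.e. γ^4 - 168γ^2 + 7056 - 6992 = 0, i.e. γ^4 - 168γ^2 + 64 = 0. So γ is a root of x^4 - 168x^2 + 64. This polynomial is irreducible over Q: it has no rational root (each ±√38 ± √46 is irrational), and any factorization into two quadratics over Q would force √(1748) ∈ Q (pairing opposite roots) or √38, √46 ∈ Q (other pairings), all impossible. Hence [Q(γ):Q] = 4 = [Q(√38, √46):Q], so Q(γ) = Q(√38, √46).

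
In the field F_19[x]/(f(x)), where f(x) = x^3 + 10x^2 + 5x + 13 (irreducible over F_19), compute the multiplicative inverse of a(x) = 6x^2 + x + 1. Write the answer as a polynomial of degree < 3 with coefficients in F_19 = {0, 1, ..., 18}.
a(x)^(-1) ≡ 18x^2 + 8 (mod f(x))

Since f is irreducible over F_19, F_19[x]/(f) is a field and a(x) ≠ 0 has an inverse. Apply the extended Euclidean algorithm to f(x) and a(x) in F_19[x]: f(x) = (16x + 18)·a(x) + (9x + 14);  a(x) = (7x + 4)·(9x + 14) + (2). The last nonzero remainder is the constant 2 = gcd(f, a) in F_19. Back-substituting through the division chain expresses 2 = s(x)·a(x) + t(x)·f(x) with s(x) ≡ 17x^2 + 16 (mod f), so (17x^2 + 16)·a(x) ≡ 2 (mod f). Multiplying by 2^(-1) ≡ 10 in F_19 gives a(x)^(-1) ≡ 10·(17x^2 + 16) ≡ 18x^2 + 8 (mod f). Check: (6x^2 + x + 1)·(18x^2 + 8) = 13x^4 + 18x^3 + 9x^2 + 8x + 8 ≡ 1 (mod x^3 + 10x^2 + 5x + 13).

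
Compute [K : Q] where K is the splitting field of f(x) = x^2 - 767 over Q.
[K : Q] = 2

f(x) = x^2 - 767 factors as (x - √767)(x + √767). The splitting field is K = Q(√767). Since 767 is squarefree and > 1, it is not a perfect square, so x^2 - 767 is irreducible over Q and [Q(√767) : Q] = 2. Hence [K : Q] = 2.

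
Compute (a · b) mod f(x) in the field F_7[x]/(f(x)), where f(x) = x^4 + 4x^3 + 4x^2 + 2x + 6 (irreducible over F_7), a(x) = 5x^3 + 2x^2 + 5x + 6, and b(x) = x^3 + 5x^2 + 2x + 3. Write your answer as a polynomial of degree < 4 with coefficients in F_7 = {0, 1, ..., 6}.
a · b ≡ 6x^3 + 3x^2 + 3x + 2 (mod f(x))

Multiply in F_7[x]: a(x)·b(x) = (5x^3 + 2x^2 + 5x + 6)·(x^3 + 5x^2 + 2x + 3) = 5x^6 + 6x^5 + 4x^4 + x^3 + 4x^2 + 6x + 4. This has degree ≥ 4, so divide by f(x) over F_7: 5x^6 + 6x^5 + 4x^4 + x^3 + 4x^2 + 6x + 4 = (5x^2 + 5)·(x^4 + 4x^3 + 4x^2 + 2x + 6) + (6x^3 + 3x^2 + 3x + 2). Hence a·b ≡ 6x^3 + 3x^2 + 3x + 2 (mod f). (F_7[x]/(f) is a field with 7^4 = 2401 elements since f is irreducible of degree 4.)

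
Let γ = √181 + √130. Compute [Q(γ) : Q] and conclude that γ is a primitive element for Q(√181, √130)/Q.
[Q(γ) : Q] = 4 (equivalently, Q(γ) = Q(√181, √130))

Obviously Q(γ) ⊆ Q(√181, √130), and [Q(√181, √130):Q] = 4 (since 181, 130 are distinct squarefree integers > 1 with 23530 not a perfect square). To show equality we compute the minimal polynomial of γ. From γ = √181 + √130: γ^2 = 181 + 2√(23530) + 130 = 311 + 2√(23530), so γ^2 - 311 = 2√(23530); squaring, (γ^2 - 311)^2 = 4·23530, i.e. γ^4 - 622γ^2 + 96721 - 94120 = 0, i.e. γ^4 - 622γ^2 + 2601 = 0. So γ is a root of x^4 - 622x^2 + 2601. This polynomial is irreducible over Q: it has no rational root (each ±√181 ± √130 is irrational), and any factorization into two quadratics over Q would force √(23530) ∈ Q (pairing opposite roots) or √181, √130 ∈ Q (other pairings), all impossible. Hence [Q(γ):Q] = 4 = [Q(√181, √130):Q], so Q(γ) = Q(√181, √130).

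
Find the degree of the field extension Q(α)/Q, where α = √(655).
[Q(α):Q] = 2

[Q(α):Q] equals the degree of the minimal polynomial of α. Here α^2 = 655 and x^2 - 655 is irreducible (d = 655 is squarefree, ≠ 1, hence not a square), so deg(m_α) = 2. Thus [Q(α):Q] = 2.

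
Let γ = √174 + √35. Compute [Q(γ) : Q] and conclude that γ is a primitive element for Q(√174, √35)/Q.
[Q(γ) : Q] = 4 (equivalently, Q(γ) = Q(√174, √35))

Obviously Q(γ) ⊆ Q(√174, √35), and [Q(√174, √35):Q] = 4 (since 174, 35 are distinct squarefree integers > 1 with 6090 not a perfect square). To show equality we compute the minimal polynomial of γ. From γ = √174 + √35: γ^2 = 174 + 2√(6090) + 35 = 209 + 2√(6090), so γ^2 - 209 = 2√(6090); squaring, (γ^2 - 209)^2 = 4·6090, i.e. γ^4 - 418γ^2 + 43681 - 24360 = 0, i.e. γ^4 - 418γ^2 + 19321 = 0. So γ is a root of x^4 - 418x^2 + 19321. This polynomial is irreducible over Q: it has no rational root (each ±√174 ± √35 is irrational), and any factorization into two quadratics over Q would force √(6090) ∈ Q (pairing opposite roots) or √174, √35 ∈ Q (other pairings), all impossible. Hence [Q(γ):Q] = 4 = [Q(√174, √35):Q], so Q(γ) = Q(√174, √35).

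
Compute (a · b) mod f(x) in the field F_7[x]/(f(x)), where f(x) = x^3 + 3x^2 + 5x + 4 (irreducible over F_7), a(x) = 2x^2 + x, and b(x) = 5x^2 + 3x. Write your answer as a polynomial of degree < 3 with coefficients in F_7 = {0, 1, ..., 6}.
a · b ≡ 3x^2 + 6x + 6 (mod f(x))

Multiply in F_7[x]: a(x)·b(x) = (2x^2 + x)·(5x^2 + 3x) = 3x^4 + 4x^3 + 3x^2. This has degree ≥ 3, so divide by f(x) over F_7: 3x^4 + 4x^3 + 3x^2 = (3x + 2)·(x^3 + 3x^2 + 5x + 4) + (3x^2 + 6x + 6). Hence a·b ≡ 3x^2 + 6x + 6 (mod f). (F_7[x]/(f) is a field with 7^3 = 343 elements since f is irreducible of degree 3.)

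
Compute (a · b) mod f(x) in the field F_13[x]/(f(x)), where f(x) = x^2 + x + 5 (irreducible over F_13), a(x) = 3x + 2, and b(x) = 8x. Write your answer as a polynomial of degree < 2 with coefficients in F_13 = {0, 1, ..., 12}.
a · b ≡ 5x + 10 (mod f(x))

Multiply in F_13[x]: a(x)·b(x) = (3x + 2)·(8x) = 11x^2 + 3x. This has degree ≥ 2, so divide by f(x) over F_13: 11x^2 + 3x = (11)·(x^2 + x + 5) + (5x + 10). Hence a·b ≡ 5x + 10 (mod f). (F_13[x]/(f) is a field with 13^2 = 169 elements since f is irreducible of degree 2.)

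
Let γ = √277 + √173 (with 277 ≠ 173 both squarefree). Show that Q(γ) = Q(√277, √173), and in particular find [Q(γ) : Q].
[Q(γ) : Q] = 4 (equivalently, Q(γ) = Q(√277, √173))

Obviously Q(γ) ⊆ Q(√277, √173), and [Q(√277, √173):Q] = 4 (since 277, 173 are distinct squarefree integers > 1 with 47921 not a perfect square). To show equality we compute the minimal polynomial of γ. From γ = √277 + √173: γ^2 = 277 + 2√(47921) + 173 = 450 + 2√(47921), so γ^2 - 450 = 2√(47921); squaring, (γ^2 - 450)^2 = 4·47921, i.e. γ^4 - 900γ^2 + 202500 - 191684 = 0, i.e. γ^4 - 900γ^2 + 10816 = 0. So γ is a root of x^4 - 900x^2 + 10816. This polynomial is irreducible over Q: it has no rational root (each ±√277 ± √173 is irrational), and any factorization into two quadratics over Q would force √(47921) ∈ Q (pairing opposite roots) or √277, √173 ∈ Q (other pairings), all impossible. Hence [Q(γ):Q] = 4 = [Q(√277, √173):Q], so Q(γ) = Q(√277, √173).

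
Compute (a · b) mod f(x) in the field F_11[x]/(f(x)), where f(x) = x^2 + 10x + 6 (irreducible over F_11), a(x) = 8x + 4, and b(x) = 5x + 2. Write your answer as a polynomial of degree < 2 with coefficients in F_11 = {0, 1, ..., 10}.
a · b ≡ 10x + 10 (mod f(x))

Multiply in F_11[x]: a(x)·b(x) = (8x + 4)·(5x + 2) = 7x^2 + 3x + 8. This has degree ≥ 2, so divide by f(x) over F_11: 7x^2 + 3x + 8 = (7)·(x^2 + 10x + 6) + (10x + 10). Hence a·b ≡ 10x + 10 (mod f). (F_11[x]/(f) is a field with 11^2 = 121 elements since f is irreducible of degree 2.)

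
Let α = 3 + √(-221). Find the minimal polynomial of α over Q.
m_α(x) = x^2 - 6x + 230

From α - 3 = √(-221), squaring gives (α - 3)^2 = -221, i.e. α^2 - 6α + 9 = -221, so α^2 - 6α + 230 = 0. The discriminant of x^2 - 6x + 230 is (-6)^2 - 4·(230) = 36 - 920 = -884, and 4·(-221) is not a perfect square in Q since -221 is squarefree and ≠ 1. Hence x^2 - 6x + 230 is irreducible over Q and is the minimal polynomial of α.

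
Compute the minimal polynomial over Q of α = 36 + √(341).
m_α(x) = x^2 - 72x + 955

From α - 36 = √(341), squaring gives (α - 36)^2 = 341, i.e. α^2 - 72α + 1296 = 341, so α^2 - 72α + 955 = 0. The discriminant of x^2 - 72x + 955 is (-72)^2 - 4·(955) = 5184 - 3820 = 1364, and 4·(341) is not a perfect square in Q since 341 is squarefree and ≠ 1. Hence x^2 - 72x + 955 is irreducible over Q and is the minimal polynomial of α.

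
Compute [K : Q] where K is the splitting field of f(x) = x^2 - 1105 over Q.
[K : Q] = 2

f(x) = x^2 - 1105 factors as (x - √1105)(x + √1105). The splitting field is K = Q(√1105). Since 1105 is squarefree and > 1, it is not a perfect square, so x^2 - 1105 is irreducible over Q and [Q(√1105) : Q] = 2. Hence [K : Q] = 2.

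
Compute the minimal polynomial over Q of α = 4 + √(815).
m_α(x) = x^2 - 8x - 799

From α - 4 = √(815), squaring gives (α - 4)^2 = 815, i.e. α^2 - 8α + 16 = 815, so α^2 - 8α - 799 = 0. The discriminant of x^2 - 8x - 799 is (-8)^2 - 4·(-799) = 64 + 3196 = 3260, and 4·(815) is not a perfect square in Q since 815 is squarefree and ≠ 1. Hence x^2 - 8x - 799 is irreducible over Q and is the minimal polynomial of α.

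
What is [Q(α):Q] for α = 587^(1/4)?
[Q(α):Q] = 4

α is a root of x^4 - 587. By Eisenstein's criterion at the prime p = 587 (which divides the constant term 587 but p^2 = 344569 does not, since 587 is squarefree), x^4 - 587 is irreducible over Q. Hence [Q(α):Q] = 4.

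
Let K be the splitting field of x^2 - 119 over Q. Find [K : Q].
[K : Q] = 2

f(x) = x^2 - 119 factors as (x - √119)(x + √119). The splitting field is K = Q(√119). Since 119 is squarefree and > 1, it is not a perfect square, so x^2 - 119 is irreducible over Q and [Q(√119) : Q] = 2. Hence [K : Q] = 2.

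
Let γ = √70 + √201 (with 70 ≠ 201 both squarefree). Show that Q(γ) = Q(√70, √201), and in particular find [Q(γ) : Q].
[Q(γ) : Q] = 4 (equivalently, Q(γ) = Q(√70, √201))

Obviously Q(γ) ⊆ Q(√70, √201), and [Q(√70, √201):Q] = 4 (since 70, 201 are distinct squarefree integers > 1 with 14070 not a perfect square). To show equality we compute the minimal polynomial of γ. From γ = √70 + √201: γ^2 = 70 + 2√(14070) + 201 = 271 + 2√(14070), so γ^2 - 271 = 2√(14070); squaring, (γ^2 - 271)^2 = 4·14070, i.e. γ^4 - 542γ^2 + 73441 - 56280 = 0, i.e. γ^4 - 542γ^2 + 17161 = 0. So γ is a root of x^4 - 542x^2 + 17161. This polynomial is irreducible over Q: it has no rational root (each ±√70 ± √201 is irrational), and any factorization into two quadratics over Q would force √(14070) ∈ Q (pairing opposite roots) or √70, √201 ∈ Q (other pairings), all impossible. Hence [Q(γ):Q] = 4 = [Q(√70, √201):Q], so Q(γ) = Q(√70, √201).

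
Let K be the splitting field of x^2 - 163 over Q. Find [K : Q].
[K : Q] = 2

f(x) = x^2 - 163 factors as (x - √163)(x + √163). The splitting field is K = Q(√163). Since 163 is squarefree and > 1, it is not a perfect square, so x^2 - 163 is irreducible over Q and [Q(√163) : Q] = 2. Hence [K : Q] = 2.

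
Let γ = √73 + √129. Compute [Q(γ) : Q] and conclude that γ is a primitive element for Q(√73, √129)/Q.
[Q(γ) : Q] = 4 (equivalently, Q(γ) = Q(√73, √129))

Obviously Q(γ) ⊆ Q(√73, √129), and [Q(√73, √129):Q] = 4 (since 73, 129 are distinct squarefree integers > 1 with 9417 not a perfect square). To show equality we compute the minimal polynomial of γ. From γ = √73 + √129: γ^2 = 73 + 2√(9417) + 129 = 202 + 2√(9417), so γ^2 - 202 = 2√(9417); squaring, (γ^2 - 202)^2 = 4·9417, i.e. γ^4 - 404γ^2 + 40804 - 37668 = 0, i.e. γ^4 - 404γ^2 + 3136 = 0. So γ is a root of x^4 - 404x^2 + 3136. This polynomial is irreducible over Q: it has no rational root (each ±√73 ± √129 is irrational), and any factorization into two quadratics over Q would force √(9417) ∈ Q (pairing opposite roots) or √73, √129 ∈ Q (other pairings), all impossible. Hence [Q(γ):Q] = 4 = [Q(√73, √129):Q], so Q(γ) = Q(√73, √129).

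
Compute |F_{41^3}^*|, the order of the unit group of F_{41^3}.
|F_{41^3}^*| = 68920

F_{41^3} has 41^3 = 68921 elements; its multiplicative group consists of all nonzero elements, so |F_{41^3}^*| = 68921 - 1 = 68920. (It is cyclic since any finite subgroup of the multiplicative group of a field is cyclic.)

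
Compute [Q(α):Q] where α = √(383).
[Q(α):Q] = 2

[Q(α):Q] equals the degree of the minimal polynomial of α. Here α^2 = 383 and x^2 - 383 is irreducible (d = 383 is squarefree, ≠ 1, hence not a square), so deg(m_α) = 2. Thus [Q(α):Q] = 2.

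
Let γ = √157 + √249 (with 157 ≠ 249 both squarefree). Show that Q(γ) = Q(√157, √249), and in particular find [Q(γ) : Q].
[Q(γ) : Q] = 4 (equivalently, Q(γ) = Q(√157, √249))

Obviously Q(γ) ⊆ Q(√157, √249), and [Q(√157, √249):Q] = 4 (since 157, 249 are distinct squarefree integers > 1 with 39093 not a perfect square). To show equality we compute the minimal polynomial of γ. From γ = √157 + √249: γ^2 = 157 + 2√(39093) + 249 = 406 + 2√(39093), so γ^2 - 406 = 2√(39093); squaring, (γ^2 - 406)^2 = 4·39093, i.e. γ^4 - 812γ^2 + 164836 - 156372 = 0, i.e. γ^4 - 812γ^2 + 8464 = 0. So γ is a root of x^4 - 812x^2 + 8464. This polynomial is irreducible over Q: it has no rational root (each ±√157 ± √249 is irrational), and any factorization into two quadratics over Q would force √(39093) ∈ Q (pairing opposite roots) or √157, √249 ∈ Q (other pairings), all impossible. Hence [Q(γ):Q] = 4 = [Q(√157, √249):Q], so Q(γ) = Q(√157, √249).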